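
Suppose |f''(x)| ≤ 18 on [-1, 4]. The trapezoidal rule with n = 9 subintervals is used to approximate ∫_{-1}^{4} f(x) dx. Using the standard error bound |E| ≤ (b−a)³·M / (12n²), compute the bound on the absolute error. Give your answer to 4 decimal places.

|E| ≤ (5)³·18 / (12·9²) = 2250/972 = 2.3148.

2.3148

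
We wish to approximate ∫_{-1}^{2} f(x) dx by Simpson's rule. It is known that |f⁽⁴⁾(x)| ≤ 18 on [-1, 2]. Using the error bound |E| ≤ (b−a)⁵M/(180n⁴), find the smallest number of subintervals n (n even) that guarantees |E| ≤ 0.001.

14

Need 4374/(180n⁴) ≤ 0.001.
n⁴ ≥ 4374/(180·0.001) = 24300 ⇒ n ≥ 12.4854, so the smallest even n is 14. (n must be even for Simpson's rule.)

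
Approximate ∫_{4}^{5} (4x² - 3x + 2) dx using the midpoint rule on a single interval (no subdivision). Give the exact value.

69.5

M = (b−a)·f(4.5) = 1·(69.5) = 69.5.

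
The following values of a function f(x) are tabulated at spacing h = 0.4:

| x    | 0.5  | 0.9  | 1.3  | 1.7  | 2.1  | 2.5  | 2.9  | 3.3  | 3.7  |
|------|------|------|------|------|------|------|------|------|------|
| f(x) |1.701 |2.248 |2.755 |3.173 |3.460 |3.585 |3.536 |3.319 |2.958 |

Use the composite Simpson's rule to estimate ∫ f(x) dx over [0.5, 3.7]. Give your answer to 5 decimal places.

h = 0.4, n = 8.
(h/3)·[y₀ + 4y₁ + 2y₂ + 4y₃ + 2y₄ + 4y₅ + 2y₆ + 4y₇ + y₈] = 0.133333·(73.461) = 9.79480.

9.79480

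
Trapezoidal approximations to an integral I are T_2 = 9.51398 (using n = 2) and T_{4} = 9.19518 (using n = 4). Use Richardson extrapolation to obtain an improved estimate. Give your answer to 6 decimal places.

9.088913

R = (4·T_{4} − T_2) / 3 = (4·9.19518 − 9.51398)/3 = (27.26674)/3 = 9.088913.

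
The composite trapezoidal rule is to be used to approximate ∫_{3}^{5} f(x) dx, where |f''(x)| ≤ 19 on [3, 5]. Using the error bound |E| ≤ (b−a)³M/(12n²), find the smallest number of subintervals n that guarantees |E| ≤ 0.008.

40

Need 152/(12n²) ≤ 0.008.
n² ≥ 152/(12·0.008) = 1583.33 ⇒ n ≥ 39.7911, so the smallest n is 40.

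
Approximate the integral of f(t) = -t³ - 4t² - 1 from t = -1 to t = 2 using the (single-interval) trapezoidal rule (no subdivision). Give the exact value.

T = (b−a)/2 · [f(-1) + f(2)] = 1.5·[(-4) + (-25)] = -43.5.

-43.5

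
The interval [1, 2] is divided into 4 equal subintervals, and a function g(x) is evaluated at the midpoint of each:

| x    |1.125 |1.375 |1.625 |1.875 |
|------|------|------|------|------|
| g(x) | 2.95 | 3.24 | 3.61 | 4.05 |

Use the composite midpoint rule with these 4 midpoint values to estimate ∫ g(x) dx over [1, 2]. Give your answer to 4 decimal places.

3.4625

h = 0.25, n = 4.
h·[y(m₁) + y(m₂) + y(m₃) + y(m₄)] = 0.25·(13.85) = 3.4625.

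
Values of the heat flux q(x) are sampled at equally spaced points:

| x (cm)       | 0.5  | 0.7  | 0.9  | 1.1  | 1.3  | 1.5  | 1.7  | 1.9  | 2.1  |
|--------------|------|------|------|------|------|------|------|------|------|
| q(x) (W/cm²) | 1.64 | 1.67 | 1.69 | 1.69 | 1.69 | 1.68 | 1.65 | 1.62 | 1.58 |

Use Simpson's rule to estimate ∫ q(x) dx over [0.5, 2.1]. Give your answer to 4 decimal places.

2.6613

h = 0.2, n = 8.
(h/3)·[y₀ + 4y₁ + 2y₂ + 4y₃ + 2y₄ + 4y₅ + 2y₆ + 4y₇ + y₈] = 0.066667·(39.92) = 2.6613.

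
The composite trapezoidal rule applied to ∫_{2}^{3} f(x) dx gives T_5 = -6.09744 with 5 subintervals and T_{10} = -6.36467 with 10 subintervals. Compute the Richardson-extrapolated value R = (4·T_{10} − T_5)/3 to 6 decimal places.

R = (4·T_{10} − T_5) / 3 = (4·(-6.36467) − (-6.09744))/3 = (-19.36124)/3 = -6.453747.

-6.453747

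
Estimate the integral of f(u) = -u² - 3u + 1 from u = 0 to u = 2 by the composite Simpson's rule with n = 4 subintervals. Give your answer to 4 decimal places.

h = (2 − 0)/4 = 0.5.
Nodes u₀,…,u₄ = 0, 0.5, 1, 1.5, 2.
f(u) = -u² - 3u + 1: f₀=1, f₁=-0.75, f₂=-3, f₃=-5.75, f₄=-9.
(h/3)·[f₀ + 4f₁ + 2f₂ + 4f₃ + f₄] = 0.166667·(-40) = -6.6667.

-6.6667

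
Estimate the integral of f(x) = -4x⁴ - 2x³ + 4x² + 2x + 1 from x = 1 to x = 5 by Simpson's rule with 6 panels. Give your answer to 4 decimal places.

-2618.2881

h = (5 − 1)/6 = 0.666667.
Nodes x₀,…,x₆ = 1, 1.666667, 2.333333, 3, 3.666667, 4.333333, 5.
f(x) = -4x⁴ - 2x³ + 4x² + 2x + 1: f₀=1, f₁=-24.679012, f₂=-116.530864, f₃=-335, f₄=-759.493827, f₅=-1488.382716, f₆=-2639.
(h/3)·[f₀ + 4f₁ + 2f₂ + 4f₃ + 2f₄ + 4f₅ + f₆] = 0.222222·(-11782.296296) = -2618.2881.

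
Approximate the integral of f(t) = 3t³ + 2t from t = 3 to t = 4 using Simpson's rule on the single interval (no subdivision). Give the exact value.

138.25

S = (b−a)/6 · [f(3) + 4f(3.5) + f(4)] = 0.166667·[87 + 4·135.625 + 200] = 138.25.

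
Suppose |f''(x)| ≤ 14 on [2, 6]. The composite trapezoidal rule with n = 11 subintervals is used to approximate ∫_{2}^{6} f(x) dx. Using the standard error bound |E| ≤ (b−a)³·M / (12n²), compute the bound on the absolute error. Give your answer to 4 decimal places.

|E| ≤ (4)³·14 / (12·11²) = 896/1452 = 0.6171.

0.6171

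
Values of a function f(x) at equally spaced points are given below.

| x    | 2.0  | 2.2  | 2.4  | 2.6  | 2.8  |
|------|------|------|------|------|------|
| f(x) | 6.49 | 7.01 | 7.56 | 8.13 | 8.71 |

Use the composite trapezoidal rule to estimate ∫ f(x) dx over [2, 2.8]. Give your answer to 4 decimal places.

6.0600

h = 0.2, n = 4.
(h/2)·[y₀ + 2y₁ + 2y₂ + 2y₃ + y₄] = 0.1·(60.60) = 6.0600.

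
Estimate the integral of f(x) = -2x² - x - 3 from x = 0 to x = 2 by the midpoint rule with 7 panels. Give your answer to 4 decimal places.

-13.3061

h = (2 − 0)/7 = 0.285714.
Midpoints m₁,…,m₇ = 0.142857, 0.428571, 0.714286, 1, 1.285714, 1.571429, 1.857143.
f(m₁)=-3.183673, f(m₂)=-3.795918, f(m₃)=-4.734694, f(m₄)=-6, f(m₅)=-7.591837, f(m₆)=-9.510204, f(m₇)=-11.755102.
h·[f(m₁) + f(m₂) + f(m₃) + f(m₄) + f(m₅) + f(m₆) + f(m₇)] = 0.285714·(-46.571429) = -13.3061.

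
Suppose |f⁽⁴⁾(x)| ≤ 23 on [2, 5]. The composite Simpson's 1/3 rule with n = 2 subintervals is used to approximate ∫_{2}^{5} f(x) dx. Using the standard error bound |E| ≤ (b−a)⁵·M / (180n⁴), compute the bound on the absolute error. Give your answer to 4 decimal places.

|E| ≤ (3)⁵·23 / (180·2⁴) = 5589/2880 = 1.9406.

1.9406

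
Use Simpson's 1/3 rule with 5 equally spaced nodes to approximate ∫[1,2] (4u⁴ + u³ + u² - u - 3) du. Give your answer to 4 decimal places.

h = (2 − 1)/4 = 0.25.
Nodes u₀,…,u₄ = 1, 1.25, 1.5, 1.75, 2.
f(u) = 4u⁴ + u³ + u² - u - 3: f₀=2, f₁=9.03125, f₂=21.375, f₃=41.1875, f₄=71.
(h/3)·[f₀ + 4f₁ + 2f₂ + 4f₃ + f₄] = 0.083333·(316.625) = 26.3854.

26.3854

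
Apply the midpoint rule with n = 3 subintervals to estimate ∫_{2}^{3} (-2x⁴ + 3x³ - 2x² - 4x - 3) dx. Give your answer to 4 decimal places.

-60.8035

h = (3 − 2)/3 = 0.333333.
Midpoints m₁,…,m₃ = 2.166667, 2.5, 2.833333.
f(m₁)=-34.617284, f(m₂)=-56.75, f(m₃)=-91.043210.
h·[f(m₁) + f(m₂) + f(m₃)] = 0.333333·(-182.410494) = -60.8035.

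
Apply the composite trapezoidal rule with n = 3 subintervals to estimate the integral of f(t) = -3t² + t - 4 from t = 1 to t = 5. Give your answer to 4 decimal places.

h = (5 − 1)/3 = 1.333333.
Nodes t₀,…,t₃ = 1, 2.333333, 3.666667, 5.
f(t) = -3t² + t - 4: f₀=-6, f₁=-18, f₂=-40.666667, f₃=-74.
(h/2)·[f₀ + 2f₁ + 2f₂ + f₃] = 0.666667·(-197.333333) = -131.5556.

-131.5556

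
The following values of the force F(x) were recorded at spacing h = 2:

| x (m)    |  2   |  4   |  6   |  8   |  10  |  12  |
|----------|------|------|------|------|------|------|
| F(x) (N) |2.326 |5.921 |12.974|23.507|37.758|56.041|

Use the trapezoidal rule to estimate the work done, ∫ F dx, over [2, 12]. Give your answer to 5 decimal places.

218.68700

h = 2, n = 5.
(h/2)·[y₀ + 2y₁ + 2y₂ + 2y₃ + 2y₄ + y₅] = 1·(218.687) = 218.68700.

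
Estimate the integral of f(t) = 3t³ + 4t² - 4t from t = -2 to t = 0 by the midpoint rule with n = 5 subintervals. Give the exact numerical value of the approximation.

h = (0 − (-2))/5 = 0.4.
Midpoints m₁,…,m₅ = -1.8, -1.4, -1, -0.6, -0.2.
f(m₁)=2.664, f(m₂)=5.208, f(m₃)=5, f(m₄)=3.192, f(m₅)=0.936.
h·[f(m₁) + f(m₂) + f(m₃) + f(m₄) + f(m₅)] = 0.4·(17) = 6.8.

6.8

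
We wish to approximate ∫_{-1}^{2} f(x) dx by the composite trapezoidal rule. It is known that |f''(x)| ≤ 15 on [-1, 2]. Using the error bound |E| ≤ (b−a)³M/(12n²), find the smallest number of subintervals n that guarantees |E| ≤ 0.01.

59

Need 405/(12n²) ≤ 0.01.
n² ≥ 405/(12·0.01) = 3375 ⇒ n ≥ 58.0948, so the smallest n is 59.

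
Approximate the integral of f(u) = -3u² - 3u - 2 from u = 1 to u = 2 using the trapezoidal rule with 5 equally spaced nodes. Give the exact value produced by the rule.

h = (2 − 1)/4 = 0.25.
Nodes u₀,…,u₄ = 1, 1.25, 1.5, 1.75, 2.
f(u) = -3u² - 3u - 2: f₀=-8, f₁=-10.4375, f₂=-13.25, f₃=-16.4375, f₄=-20.
(h/2)·[f₀ + 2f₁ + 2f₂ + 2f₃ + f₄] = 0.125·(-108.25) = -13.53125.

-13.53125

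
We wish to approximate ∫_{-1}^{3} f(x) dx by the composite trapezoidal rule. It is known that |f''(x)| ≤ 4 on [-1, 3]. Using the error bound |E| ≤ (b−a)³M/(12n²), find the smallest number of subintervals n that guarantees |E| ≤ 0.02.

33

Need 256/(12n²) ≤ 0.02.
n² ≥ 256/(12·0.02) = 1066.67 ⇒ n ≥ 32.6599, so the smallest n is 33.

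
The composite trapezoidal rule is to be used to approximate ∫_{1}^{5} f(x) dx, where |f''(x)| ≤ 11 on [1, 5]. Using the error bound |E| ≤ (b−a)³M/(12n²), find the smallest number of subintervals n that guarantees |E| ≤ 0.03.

45

Need 704/(12n²) ≤ 0.03.
n² ≥ 704/(12·0.03) = 1955.56 ⇒ n ≥ 44.2217, so the smallest n is 45.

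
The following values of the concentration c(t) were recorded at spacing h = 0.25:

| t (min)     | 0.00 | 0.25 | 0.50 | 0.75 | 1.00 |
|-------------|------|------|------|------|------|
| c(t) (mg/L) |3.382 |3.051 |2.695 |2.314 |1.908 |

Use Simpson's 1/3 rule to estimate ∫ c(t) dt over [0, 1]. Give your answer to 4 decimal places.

h = 0.25, n = 4.
(h/3)·[y₀ + 4y₁ + 2y₂ + 4y₃ + y₄] = 0.083333·(32.140) = 2.6783.

2.6783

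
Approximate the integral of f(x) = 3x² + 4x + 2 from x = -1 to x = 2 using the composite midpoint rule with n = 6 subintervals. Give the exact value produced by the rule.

h = (2 − (-1))/6 = 0.5.
Midpoints m₁,…,m₆ = -0.75, -0.25, 0.25, 0.75, 1.25, 1.75.
f(m₁)=0.6875, f(m₂)=1.1875, f(m₃)=3.1875, f(m₄)=6.6875, f(m₅)=11.6875, f(m₆)=18.1875.
h·[f(m₁) + f(m₂) + f(m₃) + f(m₄) + f(m₅) + f(m₆)] = 0.5·(41.625) = 20.8125.

20.8125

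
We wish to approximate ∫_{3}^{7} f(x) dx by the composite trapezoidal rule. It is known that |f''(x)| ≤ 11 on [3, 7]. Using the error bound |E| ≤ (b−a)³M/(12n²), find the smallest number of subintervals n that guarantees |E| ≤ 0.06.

32

Need 704/(12n²) ≤ 0.06.
n² ≥ 704/(12·0.06) = 977.778 ⇒ n ≥ 31.2694, so the smallest n is 32.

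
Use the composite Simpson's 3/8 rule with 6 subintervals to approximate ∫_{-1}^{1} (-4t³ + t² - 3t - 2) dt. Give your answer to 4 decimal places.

-3.3333

h = (1 − (-1))/6 = 0.333333.
Nodes t₀,…,t₆ = -1, -0.666667, -0.333333, 0, 0.333333, 0.666667, 1.
f(t) = -4t³ + t² - 3t - 2: f₀=6, f₁=1.629630, f₂=-0.740741, f₃=-2, f₄=-3.037037, f₅=-4.740741, f₆=-8.
(3h/8)·[f₀ + 3f₁ + 3f₂ + 2f₃ + 3f₄ + 3f₅ + f₆] = 0.125·(-26.666667) = -3.3333.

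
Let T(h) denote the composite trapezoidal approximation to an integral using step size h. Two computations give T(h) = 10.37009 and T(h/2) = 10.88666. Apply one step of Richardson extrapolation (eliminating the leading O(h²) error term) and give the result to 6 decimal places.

11.058850

R = (4·T(h/2) − T(h)) / 3 = (4·10.88666 − 10.37009)/3 = (33.17655)/3 = 11.058850.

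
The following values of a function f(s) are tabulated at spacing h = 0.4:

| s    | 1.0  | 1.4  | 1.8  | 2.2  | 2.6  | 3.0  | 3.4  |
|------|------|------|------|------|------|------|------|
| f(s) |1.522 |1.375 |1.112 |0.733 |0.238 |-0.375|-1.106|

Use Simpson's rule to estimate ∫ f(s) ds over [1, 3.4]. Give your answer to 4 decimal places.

h = 0.4, n = 6.
(h/3)·[y₀ + 4y₁ + 2y₂ + 4y₃ + 2y₄ + 4y₅ + y₆] = 0.133333·(10.048) = 1.3397.

1.3397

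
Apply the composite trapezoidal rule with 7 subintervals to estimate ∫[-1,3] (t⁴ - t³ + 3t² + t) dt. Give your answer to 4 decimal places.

63.8334

h = (3 − (-1))/7 = 0.571429.
Nodes t₀,…,t₇ = -1, -0.428571, 0.142857, 0.714286, 1.285714, 1.857143, 2.428571, 3.
f(t) = t⁴ - t³ + 3t² + t: f₀=4, f₁=0.234902, f₂=0.201583, f₃=2.140775, f₄=6.852145, f₅=17.694294, f₆=40.584756, f₇=84.
(h/2)·[f₀ + 2f₁ + 2f₂ + 2f₃ + 2f₄ + 2f₅ + 2f₆ + f₇] = 0.285714·(223.416910) = 63.8334.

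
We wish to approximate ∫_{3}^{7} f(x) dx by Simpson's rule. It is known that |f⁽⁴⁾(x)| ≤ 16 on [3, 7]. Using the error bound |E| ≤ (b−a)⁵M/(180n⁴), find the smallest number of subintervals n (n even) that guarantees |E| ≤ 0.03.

Need 16384/(180n⁴) ≤ 0.03.
n⁴ ≥ 16384/(180·0.03) = 3034.07 ⇒ n ≥ 7.4218, so the smallest even n is 8. (n must be even for Simpson's rule.)

8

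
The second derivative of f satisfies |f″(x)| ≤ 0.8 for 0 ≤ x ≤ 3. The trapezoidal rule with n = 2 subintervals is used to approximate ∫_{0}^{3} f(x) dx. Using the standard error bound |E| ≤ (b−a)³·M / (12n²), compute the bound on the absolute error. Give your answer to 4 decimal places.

|E| ≤ (3)³·0.8 / (12·2²) = 21.6/48 = 0.4500.

0.4500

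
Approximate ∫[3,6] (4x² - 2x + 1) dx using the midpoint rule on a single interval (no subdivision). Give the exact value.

M = (b−a)·f(4.5) = 3·(73) = 219.

219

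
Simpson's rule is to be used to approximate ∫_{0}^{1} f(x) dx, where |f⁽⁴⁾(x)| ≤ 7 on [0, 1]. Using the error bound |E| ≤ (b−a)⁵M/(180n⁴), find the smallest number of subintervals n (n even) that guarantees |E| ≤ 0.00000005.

Need 7/(180n⁴) ≤ 0.00000005.
n⁴ ≥ 7/(180·0.00000005) = 777778 ⇒ n ≥ 29.6971, so the smallest even n is 30. (n must be even for Simpson's rule.)

30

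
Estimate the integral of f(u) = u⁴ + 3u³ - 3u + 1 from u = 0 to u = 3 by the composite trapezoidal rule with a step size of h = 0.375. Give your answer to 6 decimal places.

h = (3 − 0)/8 = 0.375.
Nodes u₀,…,u₈ = 0, 0.375, 0.75, 1.125, 1.5, 1.875, 2.25, 2.625, 3.
f(u) = u⁴ + 3u³ - 3u + 1: f₀=1, f₁=0.052978515625, f₂=0.33203125, f₃=3.498291015625, f₄=11.6875, f₅=27.510009765625, f₆=54.05078125, f₇=94.869384765625, f₈=154.
(h/2)·[f₀ + 2f₁ + 2f₂ + 2f₃ + 2f₄ + 2f₅ + 2f₆ + 2f₇ + f₈] = 0.1875·(539.001953125) = 101.062866.

101.062866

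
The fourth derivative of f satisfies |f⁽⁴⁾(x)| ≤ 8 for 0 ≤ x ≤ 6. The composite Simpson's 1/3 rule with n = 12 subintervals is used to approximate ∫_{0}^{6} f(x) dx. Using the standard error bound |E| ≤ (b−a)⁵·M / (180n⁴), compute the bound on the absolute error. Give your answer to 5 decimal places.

0.01667

|E| ≤ (6)⁵·8 / (180·12⁴) = 62208/3732480 = 0.01667.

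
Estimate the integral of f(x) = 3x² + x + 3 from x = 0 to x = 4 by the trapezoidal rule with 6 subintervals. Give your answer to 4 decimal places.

84.8889

h = (4 − 0)/6 = 0.666667.
Nodes x₀,…,x₆ = 0, 0.666667, 1.333333, 2, 2.666667, 3.333333, 4.
f(x) = 3x² + x + 3: f₀=3, f₁=5, f₂=9.666667, f₃=17, f₄=27, f₅=39.666667, f₆=55.
(h/2)·[f₀ + 2f₁ + 2f₂ + 2f₃ + 2f₄ + 2f₅ + f₆] = 0.333333·(254.666667) = 84.8889.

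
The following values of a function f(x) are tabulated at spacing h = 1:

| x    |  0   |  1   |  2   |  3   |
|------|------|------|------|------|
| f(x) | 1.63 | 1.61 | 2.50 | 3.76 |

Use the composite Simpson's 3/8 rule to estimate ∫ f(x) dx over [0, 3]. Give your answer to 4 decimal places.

h = 1, n = 3.
(3h/8)·[y₀ + 3y₁ + 3y₂ + y₃] = 0.375·(17.72) = 6.6450.

6.6450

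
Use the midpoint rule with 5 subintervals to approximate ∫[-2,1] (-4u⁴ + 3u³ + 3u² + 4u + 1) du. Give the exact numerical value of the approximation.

h = (1 − (-2))/5 = 0.6.
Midpoints m₁,…,m₅ = -1.7, -1.1, -0.5, 0.1, 0.7.
f(m₁)=-45.2774, f(m₂)=-9.6194, f(m₃)=-0.875, f(m₄)=1.4326, f(m₅)=5.3386.
h·[f(m₁) + f(m₂) + f(m₃) + f(m₄) + f(m₅)] = 0.6·(-49.0006) = -29.40036.

-29.40036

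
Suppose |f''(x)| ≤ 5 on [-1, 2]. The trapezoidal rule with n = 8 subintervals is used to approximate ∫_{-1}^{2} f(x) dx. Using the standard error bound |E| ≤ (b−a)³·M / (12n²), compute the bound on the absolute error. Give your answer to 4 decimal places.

|E| ≤ (3)³·5 / (12·8²) = 135/768 = 0.1758.

0.1758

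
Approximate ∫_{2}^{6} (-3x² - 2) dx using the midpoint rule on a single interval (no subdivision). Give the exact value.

-200

M = (b−a)·f(4) = 4·(-50) = -200.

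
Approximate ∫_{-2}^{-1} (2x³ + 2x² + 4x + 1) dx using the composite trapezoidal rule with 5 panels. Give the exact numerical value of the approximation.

-7.88

h = (-1 − (-2))/5 = 0.2.
Nodes x₀,…,x₅ = -2, -1.8, -1.6, -1.4, -1.2, -1.
f(x) = 2x³ + 2x² + 4x + 1: f₀=-15, f₁=-11.384, f₂=-8.472, f₃=-6.168, f₄=-4.376, f₅=-3.
(h/2)·[f₀ + 2f₁ + 2f₂ + 2f₃ + 2f₄ + f₅] = 0.1·(-78.8) = -7.88.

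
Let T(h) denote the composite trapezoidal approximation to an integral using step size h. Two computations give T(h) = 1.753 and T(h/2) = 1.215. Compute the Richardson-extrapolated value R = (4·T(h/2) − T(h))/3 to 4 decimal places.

R = (4·T(h/2) − T(h)) / 3 = (4·1.215 − 1.753)/3 = (3.107)/3 = 1.0357.

1.0357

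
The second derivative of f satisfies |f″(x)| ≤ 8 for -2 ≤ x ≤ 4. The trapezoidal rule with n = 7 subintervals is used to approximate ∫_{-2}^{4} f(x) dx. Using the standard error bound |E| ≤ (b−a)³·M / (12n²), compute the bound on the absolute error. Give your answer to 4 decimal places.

2.9388

|E| ≤ (6)³·8 / (12·7²) = 1728/588 = 2.9388.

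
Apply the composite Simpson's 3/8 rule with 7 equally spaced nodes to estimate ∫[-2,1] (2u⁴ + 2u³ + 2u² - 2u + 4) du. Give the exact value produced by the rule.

h = (1 − (-2))/6 = 0.5.
Nodes u₀,…,u₆ = -2, -1.5, -1, -0.5, 0, 0.5, 1.
f(u) = 2u⁴ + 2u³ + 2u² - 2u + 4: f₀=32, f₁=14.875, f₂=8, f₃=5.375, f₄=4, f₅=3.875, f₆=8.
(3h/8)·[f₀ + 3f₁ + 3f₂ + 2f₃ + 3f₄ + 3f₅ + f₆] = 0.1875·(143) = 26.8125.

26.8125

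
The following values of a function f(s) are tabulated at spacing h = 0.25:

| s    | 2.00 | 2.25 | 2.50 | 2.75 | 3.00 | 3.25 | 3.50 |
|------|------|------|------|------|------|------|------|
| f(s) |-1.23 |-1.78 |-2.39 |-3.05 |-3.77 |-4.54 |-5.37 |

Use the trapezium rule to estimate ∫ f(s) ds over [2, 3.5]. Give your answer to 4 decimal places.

-4.7075

h = 0.25, n = 6.
(h/2)·[y₀ + 2y₁ + 2y₂ + 2y₃ + 2y₄ + 2y₅ + y₆] = 0.125·(-37.66) = -4.7075.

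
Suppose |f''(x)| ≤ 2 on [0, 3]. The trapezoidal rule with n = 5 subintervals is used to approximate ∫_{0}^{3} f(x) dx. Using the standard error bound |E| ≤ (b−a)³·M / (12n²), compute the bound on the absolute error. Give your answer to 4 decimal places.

|E| ≤ (3)³·2 / (12·5²) = 54/300 = 0.1800.

0.1800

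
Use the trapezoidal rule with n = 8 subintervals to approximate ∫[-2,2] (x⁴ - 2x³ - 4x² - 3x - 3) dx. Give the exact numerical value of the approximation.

h = (2 − (-2))/8 = 0.5.
Nodes x₀,…,x₈ = -2, -1.5, -1, -0.5, 0, 0.5, 1, 1.5, 2.
f(x) = x⁴ - 2x³ - 4x² - 3x - 3: f₀=19, f₁=4.3125, f₂=-1, f₃=-2.1875, f₄=-3, f₅=-5.6875, f₆=-11, f₇=-18.1875, f₈=-25.
(h/2)·[f₀ + 2f₁ + 2f₂ + 2f₃ + 2f₄ + 2f₅ + 2f₆ + 2f₇ + f₈] = 0.25·(-79.5) = -19.875.

-19.875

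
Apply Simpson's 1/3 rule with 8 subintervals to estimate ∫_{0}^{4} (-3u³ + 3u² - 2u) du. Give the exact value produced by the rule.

h = (4 − 0)/8 = 0.5.
Nodes u₀,…,u₈ = 0, 0.5, 1, 1.5, 2, 2.5, 3, 3.5, 4.
f(u) = -3u³ + 3u² - 2u: f₀=0, f₁=-0.625, f₂=-2, f₃=-6.375, f₄=-16, f₅=-33.125, f₆=-60, f₇=-98.875, f₈=-152.
(h/3)·[f₀ + 4f₁ + 2f₂ + 4f₃ + 2f₄ + 4f₅ + 2f₆ + 4f₇ + f₈] = 0.166667·(-864) = -144.

-144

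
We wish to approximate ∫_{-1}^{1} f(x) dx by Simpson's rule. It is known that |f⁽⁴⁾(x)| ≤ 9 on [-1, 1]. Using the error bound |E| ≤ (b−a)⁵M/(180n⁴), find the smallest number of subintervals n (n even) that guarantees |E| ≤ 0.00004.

16

Need 288/(180n⁴) ≤ 0.00004.
n⁴ ≥ 288/(180·0.00004) = 40000 ⇒ n ≥ 14.1421, so the smallest even n is 16. (n must be even for Simpson's rule.)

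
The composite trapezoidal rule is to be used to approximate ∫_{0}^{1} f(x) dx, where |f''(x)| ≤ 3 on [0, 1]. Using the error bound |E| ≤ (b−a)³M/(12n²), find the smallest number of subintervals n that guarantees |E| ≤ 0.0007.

19

Need 3/(12n²) ≤ 0.0007.
n² ≥ 3/(12·0.0007) = 357.143 ⇒ n ≥ 18.8982, so the smallest n is 19.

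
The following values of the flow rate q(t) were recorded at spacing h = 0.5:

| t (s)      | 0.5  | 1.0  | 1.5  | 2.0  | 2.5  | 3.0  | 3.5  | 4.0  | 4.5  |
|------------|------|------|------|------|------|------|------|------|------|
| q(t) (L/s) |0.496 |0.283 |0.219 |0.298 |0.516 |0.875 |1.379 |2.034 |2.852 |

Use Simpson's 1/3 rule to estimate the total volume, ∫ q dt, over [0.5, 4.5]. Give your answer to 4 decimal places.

h = 0.5, n = 8.
(h/3)·[y₀ + 4y₁ + 2y₂ + 4y₃ + 2y₄ + 4y₅ + 2y₆ + 4y₇ + y₈] = 0.166667·(21.536) = 3.5893.

3.5893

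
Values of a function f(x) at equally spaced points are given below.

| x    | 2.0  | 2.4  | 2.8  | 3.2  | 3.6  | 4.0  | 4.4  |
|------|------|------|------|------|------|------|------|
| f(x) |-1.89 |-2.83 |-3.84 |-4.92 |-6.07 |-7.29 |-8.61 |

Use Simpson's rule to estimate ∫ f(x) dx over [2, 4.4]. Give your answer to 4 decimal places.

-12.0640

h = 0.4, n = 6.
(h/3)·[y₀ + 4y₁ + 2y₂ + 4y₃ + 2y₄ + 4y₅ + y₆] = 0.133333·(-90.48) = -12.0640.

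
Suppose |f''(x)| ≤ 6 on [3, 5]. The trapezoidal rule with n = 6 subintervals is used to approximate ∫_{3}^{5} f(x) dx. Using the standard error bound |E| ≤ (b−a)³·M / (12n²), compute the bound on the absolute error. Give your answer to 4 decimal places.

|E| ≤ (2)³·6 / (12·6²) = 48/432 = 0.1111.

0.1111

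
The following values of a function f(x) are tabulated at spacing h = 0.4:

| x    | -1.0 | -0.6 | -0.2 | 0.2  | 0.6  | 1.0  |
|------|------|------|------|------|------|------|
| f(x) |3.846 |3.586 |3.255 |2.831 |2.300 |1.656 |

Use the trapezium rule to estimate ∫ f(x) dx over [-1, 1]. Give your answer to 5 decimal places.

h = 0.4, n = 5.
(h/2)·[y₀ + 2y₁ + 2y₂ + 2y₃ + 2y₄ + y₅] = 0.2·(29.446) = 5.88920.

5.88920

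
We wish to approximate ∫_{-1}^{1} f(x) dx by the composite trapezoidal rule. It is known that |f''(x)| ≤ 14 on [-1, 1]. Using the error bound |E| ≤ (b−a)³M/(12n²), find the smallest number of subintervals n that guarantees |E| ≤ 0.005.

44

Need 112/(12n²) ≤ 0.005.
n² ≥ 112/(12·0.005) = 1866.67 ⇒ n ≥ 43.2049, so the smallest n is 44.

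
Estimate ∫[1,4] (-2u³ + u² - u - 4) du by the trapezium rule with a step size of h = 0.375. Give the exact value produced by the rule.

h = (4 − 1)/8 = 0.375.
Nodes u₀,…,u₈ = 1, 1.375, 1.75, 2.125, 2.5, 2.875, 3.25, 3.625, 4.
f(u) = -2u³ + u² - u - 4: f₀=-6, f₁=-8.68359375, f₂=-13.40625, f₃=-20.80078125, f₄=-31.5, f₅=-46.13671875, f₆=-65.34375, f₇=-89.75390625, f₈=-120.
(h/2)·[f₀ + 2f₁ + 2f₂ + 2f₃ + 2f₄ + 2f₅ + 2f₆ + 2f₇ + f₈] = 0.1875·(-677.25) = -126.984375.

-126.984375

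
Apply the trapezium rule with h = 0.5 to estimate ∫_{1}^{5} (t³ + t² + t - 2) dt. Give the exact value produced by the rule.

203

h = (5 − 1)/8 = 0.5.
Nodes t₀,…,t₈ = 1, 1.5, 2, 2.5, 3, 3.5, 4, 4.5, 5.
f(t) = t³ + t² + t - 2: f₀=1, f₁=5.125, f₂=12, f₃=22.375, f₄=37, f₅=56.625, f₆=82, f₇=113.875, f₈=153.
(h/2)·[f₀ + 2f₁ + 2f₂ + 2f₃ + 2f₄ + 2f₅ + 2f₆ + 2f₇ + f₈] = 0.25·(812) = 203.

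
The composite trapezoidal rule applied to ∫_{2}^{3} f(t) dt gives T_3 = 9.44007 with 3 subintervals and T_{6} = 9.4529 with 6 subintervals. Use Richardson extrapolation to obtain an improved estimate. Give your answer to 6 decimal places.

9.457177

R = (4·T_{6} − T_3) / 3 = (4·9.4529 − 9.44007)/3 = (28.37153)/3 = 9.457177.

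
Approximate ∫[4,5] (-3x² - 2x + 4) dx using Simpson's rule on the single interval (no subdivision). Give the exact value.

-66

S = (b−a)/6 · [f(4) + 4f(4.5) + f(5)] = 0.166667·[(-52) + 4·(-65.75) + (-81)] = -66.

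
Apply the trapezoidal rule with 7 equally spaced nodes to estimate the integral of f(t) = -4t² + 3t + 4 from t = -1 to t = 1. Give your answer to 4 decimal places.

5.1852

h = (1 − (-1))/6 = 0.333333.
Nodes t₀,…,t₆ = -1, -0.666667, -0.333333, 0, 0.333333, 0.666667, 1.
f(t) = -4t² + 3t + 4: f₀=-3, f₁=0.222222, f₂=2.555556, f₃=4, f₄=4.555556, f₅=4.222222, f₆=3.
(h/2)·[f₀ + 2f₁ + 2f₂ + 2f₃ + 2f₄ + 2f₅ + f₆] = 0.166667·(31.111111) = 5.1852.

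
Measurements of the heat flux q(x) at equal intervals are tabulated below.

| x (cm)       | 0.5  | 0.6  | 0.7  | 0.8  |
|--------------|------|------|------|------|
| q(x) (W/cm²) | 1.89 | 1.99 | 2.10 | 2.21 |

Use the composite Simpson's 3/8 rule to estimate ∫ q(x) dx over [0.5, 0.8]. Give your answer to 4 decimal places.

0.6139

h = 0.1, n = 3.
(3h/8)·[y₀ + 3y₁ + 3y₂ + y₃] = 0.0375·(16.37) = 0.6139.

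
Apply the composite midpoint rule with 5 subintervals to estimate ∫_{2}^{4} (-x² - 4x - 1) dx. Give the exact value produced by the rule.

h = (4 − 2)/5 = 0.4.
Midpoints m₁,…,m₅ = 2.2, 2.6, 3, 3.4, 3.8.
f(m₁)=-14.64, f(m₂)=-18.16, f(m₃)=-22, f(m₄)=-26.16, f(m₅)=-30.64.
h·[f(m₁) + f(m₂) + f(m₃) + f(m₄) + f(m₅)] = 0.4·(-111.6) = -44.64.

-44.64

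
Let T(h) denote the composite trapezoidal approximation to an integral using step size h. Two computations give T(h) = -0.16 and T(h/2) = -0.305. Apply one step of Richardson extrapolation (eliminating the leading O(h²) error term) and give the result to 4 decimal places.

-0.3533

R = (4·T(h/2) − T(h)) / 3 = (4·(-0.305) − (-0.16))/3 = (-1.060)/3 = -0.3533.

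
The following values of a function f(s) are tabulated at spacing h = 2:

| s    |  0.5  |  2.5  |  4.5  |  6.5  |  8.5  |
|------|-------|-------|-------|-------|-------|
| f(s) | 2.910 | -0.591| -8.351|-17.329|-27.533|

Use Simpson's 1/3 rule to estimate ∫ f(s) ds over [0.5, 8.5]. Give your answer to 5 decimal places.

h = 2, n = 4.
(h/3)·[y₀ + 4y₁ + 2y₂ + 4y₃ + y₄] = 0.666667·(-113.005) = -75.33667.

-75.33667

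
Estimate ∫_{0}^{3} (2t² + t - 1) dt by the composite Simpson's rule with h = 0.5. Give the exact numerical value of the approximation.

h = (3 − 0)/6 = 0.5.
Nodes t₀,…,t₆ = 0, 0.5, 1, 1.5, 2, 2.5, 3.
f(t) = 2t² + t - 1: f₀=-1, f₁=0, f₂=2, f₃=5, f₄=9, f₅=14, f₆=20.
(h/3)·[f₀ + 4f₁ + 2f₂ + 4f₃ + 2f₄ + 4f₅ + f₆] = 0.166667·(117) = 19.5.

19.5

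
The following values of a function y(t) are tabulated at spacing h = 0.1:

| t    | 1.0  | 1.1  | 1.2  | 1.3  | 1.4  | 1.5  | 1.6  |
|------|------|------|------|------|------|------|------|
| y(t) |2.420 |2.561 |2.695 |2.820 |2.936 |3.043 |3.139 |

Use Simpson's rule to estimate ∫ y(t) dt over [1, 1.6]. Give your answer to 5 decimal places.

1.68390

h = 0.1, n = 6.
(h/3)·[y₀ + 4y₁ + 2y₂ + 4y₃ + 2y₄ + 4y₅ + y₆] = 0.033333·(50.517) = 1.68390.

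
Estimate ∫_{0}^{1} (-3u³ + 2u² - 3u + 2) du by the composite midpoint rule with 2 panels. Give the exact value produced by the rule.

h = (1 − 0)/2 = 0.5.
Midpoints m₁,…,m₂ = 0.25, 0.75.
f(m₁)=1.328125, f(m₂)=-0.390625.
h·[f(m₁) + f(m₂)] = 0.5·(0.9375) = 0.46875.

0.46875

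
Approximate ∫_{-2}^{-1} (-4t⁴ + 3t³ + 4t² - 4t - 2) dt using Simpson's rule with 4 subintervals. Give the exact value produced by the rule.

-22.71875

h = (-1 − (-2))/4 = 0.25.
Nodes t₀,…,t₄ = -2, -1.75, -1.5, -1.25, -1.
f(t) = -4t⁴ + 3t³ + 4t² - 4t - 2: f₀=-66, f₁=-36.34375, f₂=-17.375, f₃=-6.375, f₄=-1.
(h/3)·[f₀ + 4f₁ + 2f₂ + 4f₃ + f₄] = 0.083333·(-272.625) = -22.71875.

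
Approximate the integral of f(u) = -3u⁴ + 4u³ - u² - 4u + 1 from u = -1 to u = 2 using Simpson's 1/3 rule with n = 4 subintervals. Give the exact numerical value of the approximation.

-11.1796875

h = (2 − (-1))/4 = 0.75.
Nodes u₀,…,u₄ = -1, -0.25, 0.5, 1.25, 2.
f(u) = -3u⁴ + 4u³ - u² - 4u + 1: f₀=-3, f₁=1.86328125, f₂=-0.9375, f₃=-5.07421875, f₄=-27.
(h/3)·[f₀ + 4f₁ + 2f₂ + 4f₃ + f₄] = 0.25·(-44.71875) = -11.1796875.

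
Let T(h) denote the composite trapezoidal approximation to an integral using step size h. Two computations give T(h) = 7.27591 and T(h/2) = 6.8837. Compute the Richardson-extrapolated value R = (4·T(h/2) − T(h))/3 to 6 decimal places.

R = (4·T(h/2) − T(h)) / 3 = (4·6.8837 − 7.27591)/3 = (20.25889)/3 = 6.752963.

6.752963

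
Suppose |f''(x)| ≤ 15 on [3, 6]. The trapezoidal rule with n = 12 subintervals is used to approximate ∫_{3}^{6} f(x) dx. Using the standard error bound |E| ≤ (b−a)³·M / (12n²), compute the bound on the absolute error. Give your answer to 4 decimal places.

0.2344

|E| ≤ (3)³·15 / (12·12²) = 405/1728 = 0.2344.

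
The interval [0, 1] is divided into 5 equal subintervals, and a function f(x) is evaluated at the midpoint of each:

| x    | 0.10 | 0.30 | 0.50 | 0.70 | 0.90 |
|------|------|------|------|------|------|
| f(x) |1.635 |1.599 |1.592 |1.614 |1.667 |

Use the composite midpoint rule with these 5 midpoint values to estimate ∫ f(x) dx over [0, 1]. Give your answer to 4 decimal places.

1.6214

h = 0.2, n = 5.
h·[y(m₁) + y(m₂) + y(m₃) + y(m₄) + y(m₅)] = 0.2·(8.107) = 1.6214.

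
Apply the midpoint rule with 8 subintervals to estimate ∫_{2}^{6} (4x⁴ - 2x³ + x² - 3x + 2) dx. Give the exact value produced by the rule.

h = (6 − 2)/8 = 0.5.
Midpoints m₁,…,m₈ = 2.25, 2.75, 3.25, 3.75, 4.25, 4.75, 5.25, 5.75.
f(m₁)=80.046875, f(m₂)=188.484375, f(m₃)=380.421875, f(m₄)=690.359375, f(m₅)=1158.796875, f(m₆)=1832.234375, f(m₇)=2763.171875, f(m₈)=4010.109375.
h·[f(m₁) + f(m₂) + f(m₃) + f(m₄) + f(m₅) + f(m₆) + f(m₇) + f(m₈)] = 0.5·(11103.625) = 5551.8125.

5551.8125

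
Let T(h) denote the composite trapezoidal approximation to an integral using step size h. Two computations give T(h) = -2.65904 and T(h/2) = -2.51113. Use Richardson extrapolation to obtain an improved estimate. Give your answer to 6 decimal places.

-2.461827

R = (4·T(h/2) − T(h)) / 3 = (4·(-2.51113) − (-2.65904))/3 = (-7.38548)/3 = -2.461827.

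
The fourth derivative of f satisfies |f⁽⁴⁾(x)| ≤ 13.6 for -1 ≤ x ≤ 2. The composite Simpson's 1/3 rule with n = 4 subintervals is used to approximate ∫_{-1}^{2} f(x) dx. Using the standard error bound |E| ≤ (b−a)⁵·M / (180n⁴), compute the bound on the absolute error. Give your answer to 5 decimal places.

0.07172

|E| ≤ (3)⁵·13.6 / (180·4⁴) = 3304.8/46080 = 0.07172.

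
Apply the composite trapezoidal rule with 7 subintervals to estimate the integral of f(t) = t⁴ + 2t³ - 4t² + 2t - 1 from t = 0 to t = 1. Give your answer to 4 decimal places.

-0.6299

h = (1 − 0)/7 = 0.142857.
Nodes t₀,…,t₇ = 0, 0.142857, 0.285714, 0.428571, 0.571429, 0.714286, 0.857143, 1.
f(t) = t⁴ + 2t³ - 4t² + 2t - 1: f₀=-1, f₁=-0.789671, f₂=-0.701791, f₃=-0.686381, f₄=-0.683465, f₅=-0.623074, f₆=-0.425239, f₇=0.
(h/2)·[f₀ + 2f₁ + 2f₂ + 2f₃ + 2f₄ + 2f₅ + 2f₆ + f₇] = 0.071429·(-8.819242) = -0.6299.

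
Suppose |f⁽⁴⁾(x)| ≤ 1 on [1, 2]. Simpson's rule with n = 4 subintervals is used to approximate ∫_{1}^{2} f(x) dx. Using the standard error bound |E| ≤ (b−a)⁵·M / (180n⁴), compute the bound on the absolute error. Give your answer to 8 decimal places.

0.00002170

|E| ≤ (1)⁵·1 / (180·4⁴) = 1/46080 = 0.00002170.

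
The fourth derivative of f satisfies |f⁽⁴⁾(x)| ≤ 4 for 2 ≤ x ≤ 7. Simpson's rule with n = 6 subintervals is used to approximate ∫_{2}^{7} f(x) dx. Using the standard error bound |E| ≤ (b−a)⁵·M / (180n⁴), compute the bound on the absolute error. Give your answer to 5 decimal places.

0.05358

|E| ≤ (5)⁵·4 / (180·6⁴) = 12500/233280 = 0.05358.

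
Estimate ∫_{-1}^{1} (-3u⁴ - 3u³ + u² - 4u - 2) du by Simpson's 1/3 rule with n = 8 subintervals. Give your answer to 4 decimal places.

-4.5365

h = (1 − (-1))/8 = 0.25.
Nodes u₀,…,u₈ = -1, -0.75, -0.5, -0.25, 0, 0.25, 0.5, 0.75, 1.
f(u) = -3u⁴ - 3u³ + u² - 4u - 2: f₀=3, f₁=1.87890625, f₂=0.4375, f₃=-0.90234375, f₄=-2, f₅=-2.99609375, f₆=-4.3125, f₇=-6.65234375, f₈=-11.
(h/3)·[f₀ + 4f₁ + 2f₂ + 4f₃ + 2f₄ + 4f₅ + 2f₆ + 4f₇ + f₈] = 0.083333·(-54.4375) = -4.5365.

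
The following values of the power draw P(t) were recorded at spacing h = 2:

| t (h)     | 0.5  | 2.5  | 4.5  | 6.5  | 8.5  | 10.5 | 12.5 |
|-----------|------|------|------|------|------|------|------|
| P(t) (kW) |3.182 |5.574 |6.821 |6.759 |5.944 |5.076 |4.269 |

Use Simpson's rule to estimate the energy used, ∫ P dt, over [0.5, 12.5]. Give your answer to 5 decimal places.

h = 2, n = 6.
(h/3)·[y₀ + 4y₁ + 2y₂ + 4y₃ + 2y₄ + 4y₅ + y₆] = 0.666667·(102.617) = 68.41133.

68.41133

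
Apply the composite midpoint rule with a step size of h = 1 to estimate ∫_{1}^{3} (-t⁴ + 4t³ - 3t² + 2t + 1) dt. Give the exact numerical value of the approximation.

16.375

h = (3 − 1)/2 = 1.
Midpoints m₁,…,m₂ = 1.5, 2.5.
f(m₁)=5.6875, f(m₂)=10.6875.
h·[f(m₁) + f(m₂)] = 1·(16.375) = 16.375.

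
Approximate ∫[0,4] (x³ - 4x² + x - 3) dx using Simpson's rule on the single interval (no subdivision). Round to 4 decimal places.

-25.3333

S = (b−a)/6 · [f(0) + 4f(2) + f(4)] = 0.666667·[(-3) + 4·(-9) + 1] = -25.3333.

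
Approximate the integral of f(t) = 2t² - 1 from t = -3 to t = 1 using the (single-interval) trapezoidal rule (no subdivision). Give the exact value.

T = (b−a)/2 · [f(-3) + f(1)] = 2·[17 + 1] = 36.

36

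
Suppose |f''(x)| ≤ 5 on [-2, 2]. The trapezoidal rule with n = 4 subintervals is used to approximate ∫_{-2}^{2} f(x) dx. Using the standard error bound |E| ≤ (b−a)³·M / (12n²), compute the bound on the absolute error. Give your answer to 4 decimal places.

|E| ≤ (4)³·5 / (12·4²) = 320/192 = 1.6667.

1.6667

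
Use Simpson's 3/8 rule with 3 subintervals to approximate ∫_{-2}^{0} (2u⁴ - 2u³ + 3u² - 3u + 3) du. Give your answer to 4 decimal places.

h = (0 − (-2))/3 = 0.666667.
Nodes u₀,…,u₃ = -2, -1.333333, -0.666667, 0.
f(u) = 2u⁴ - 2u³ + 3u² - 3u + 3: f₀=69, f₁=23.395062, f₂=7.320988, f₃=3.
(3h/8)·[f₀ + 3f₁ + 3f₂ + f₃] = 0.25·(164.148148) = 41.0370.

41.0370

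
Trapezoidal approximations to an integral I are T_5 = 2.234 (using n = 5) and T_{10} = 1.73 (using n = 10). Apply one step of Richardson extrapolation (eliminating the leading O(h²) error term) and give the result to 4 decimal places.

R = (4·T_{10} − T_5) / 3 = (4·1.73 − 2.234)/3 = (4.686)/3 = 1.5620.

1.5620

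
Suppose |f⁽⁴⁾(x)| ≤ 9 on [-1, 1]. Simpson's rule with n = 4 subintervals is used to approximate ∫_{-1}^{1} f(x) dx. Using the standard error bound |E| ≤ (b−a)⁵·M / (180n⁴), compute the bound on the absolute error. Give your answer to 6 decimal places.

|E| ≤ (2)⁵·9 / (180·4⁴) = 288/46080 = 0.006250.

0.006250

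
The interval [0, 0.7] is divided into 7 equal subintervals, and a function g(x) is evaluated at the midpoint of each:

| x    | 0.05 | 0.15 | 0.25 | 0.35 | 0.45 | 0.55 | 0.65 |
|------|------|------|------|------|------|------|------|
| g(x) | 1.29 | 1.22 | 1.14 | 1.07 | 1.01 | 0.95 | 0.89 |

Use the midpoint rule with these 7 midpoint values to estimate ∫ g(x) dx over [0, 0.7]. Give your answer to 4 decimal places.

h = 0.1, n = 7.
h·[y(m₁) + y(m₂) + y(m₃) + y(m₄) + y(m₅) + y(m₆) + y(m₇)] = 0.1·(7.57) = 0.7570.

0.7570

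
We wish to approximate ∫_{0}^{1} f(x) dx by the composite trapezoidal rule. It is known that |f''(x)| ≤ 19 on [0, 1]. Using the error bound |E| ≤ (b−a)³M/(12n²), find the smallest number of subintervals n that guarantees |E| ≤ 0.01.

Need 19/(12n²) ≤ 0.01.
n² ≥ 19/(12·0.01) = 158.333 ⇒ n ≥ 12.5831, so the smallest n is 13.

13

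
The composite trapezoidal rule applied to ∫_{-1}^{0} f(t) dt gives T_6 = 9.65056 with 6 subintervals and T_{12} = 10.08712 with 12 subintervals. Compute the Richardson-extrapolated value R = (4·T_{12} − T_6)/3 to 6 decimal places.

10.232640

R = (4·T_{12} − T_6) / 3 = (4·10.08712 − 9.65056)/3 = (30.69792)/3 = 10.232640.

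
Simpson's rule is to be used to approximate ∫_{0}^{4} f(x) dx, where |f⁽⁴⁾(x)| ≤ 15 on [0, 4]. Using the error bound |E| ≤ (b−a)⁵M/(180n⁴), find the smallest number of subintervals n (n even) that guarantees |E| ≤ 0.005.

Need 15360/(180n⁴) ≤ 0.005.
n⁴ ≥ 15360/(180·0.005) = 17066.7 ⇒ n ≥ 11.4298, so the smallest even n is 12. (n must be even for Simpson's rule.)

12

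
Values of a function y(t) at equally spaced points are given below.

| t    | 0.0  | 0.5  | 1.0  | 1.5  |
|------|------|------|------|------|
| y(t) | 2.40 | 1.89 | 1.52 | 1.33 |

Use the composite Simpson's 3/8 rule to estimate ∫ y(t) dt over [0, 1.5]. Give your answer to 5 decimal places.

h = 0.5, n = 3.
(3h/8)·[y₀ + 3y₁ + 3y₂ + y₃] = 0.1875·(13.96) = 2.61750.

2.61750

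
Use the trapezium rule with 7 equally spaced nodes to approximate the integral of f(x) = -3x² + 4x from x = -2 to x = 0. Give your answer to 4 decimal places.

-16.1111

h = (0 − (-2))/6 = 0.333333.
Nodes x₀,…,x₆ = -2, -1.666667, -1.333333, -1, -0.666667, -0.333333, 0.
f(x) = -3x² + 4x: f₀=-20, f₁=-15, f₂=-10.666667, f₃=-7, f₄=-4, f₅=-1.666667, f₆=0.
(h/2)·[f₀ + 2f₁ + 2f₂ + 2f₃ + 2f₄ + 2f₅ + f₆] = 0.166667·(-96.666667) = -16.1111.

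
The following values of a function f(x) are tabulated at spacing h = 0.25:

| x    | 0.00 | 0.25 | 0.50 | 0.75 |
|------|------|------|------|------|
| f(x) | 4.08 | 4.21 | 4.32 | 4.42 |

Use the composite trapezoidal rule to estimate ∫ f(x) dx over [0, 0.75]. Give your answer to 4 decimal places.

h = 0.25, n = 3.
(h/2)·[y₀ + 2y₁ + 2y₂ + y₃] = 0.125·(25.56) = 3.1950.

3.1950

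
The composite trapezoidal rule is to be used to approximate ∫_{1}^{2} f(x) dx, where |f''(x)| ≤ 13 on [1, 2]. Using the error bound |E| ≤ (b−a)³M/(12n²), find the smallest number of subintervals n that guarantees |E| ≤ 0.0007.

40

Need 13/(12n²) ≤ 0.0007.
n² ≥ 13/(12·0.0007) = 1547.62 ⇒ n ≥ 39.3398, so the smallest n is 40.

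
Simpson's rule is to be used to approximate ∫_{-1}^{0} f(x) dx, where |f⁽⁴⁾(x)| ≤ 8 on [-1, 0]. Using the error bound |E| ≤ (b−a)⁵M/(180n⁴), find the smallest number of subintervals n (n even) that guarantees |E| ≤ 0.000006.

Need 8/(180n⁴) ≤ 0.000006.
n⁴ ≥ 8/(180·0.000006) = 7407.41 ⇒ n ≥ 9.2772, so the smallest even n is 10. (n must be even for Simpson's rule.)

10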